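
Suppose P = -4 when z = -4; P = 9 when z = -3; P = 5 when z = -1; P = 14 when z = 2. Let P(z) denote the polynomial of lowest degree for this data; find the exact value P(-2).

10

Using Newton's divided-difference form:
P[-4,-3] = (9 - (-4)) / (-3 - (-4)) = 13
P[-3,-1] = (5 - 9) / (-1 - (-3)) = -2
P[-1,2] = (14 - 5) / (2 - (-1)) = 3
P[-4,-3,-1] = (-2 - 13) / (-1 - (-4)) = -5
P[-3,-1,2] = (3 - (-2)) / (2 - (-3)) = 1
P[-4,-3,-1,2] = (1 - (-5)) / (2 - (-4)) = 1
P(-2) = -4 + 13·(2) + (-5)·(2)·(1) + 1·(2)·(1)·(-1) = 10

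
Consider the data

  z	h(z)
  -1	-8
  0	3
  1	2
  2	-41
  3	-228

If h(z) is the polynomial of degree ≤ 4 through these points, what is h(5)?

L_0(5) = (5)·(4)·(3)·(2)/[(-1)·(-2)·(-3)·(-4)] = 5
L_1(5) = (6)·(4)·(3)·(2)/[(1)·(-1)·(-2)·(-3)] = -24
L_2(5) = (6)·(5)·(3)·(2)/[(2)·(1)·(-1)·(-2)] = 45
L_3(5) = (6)·(5)·(4)·(2)/[(3)·(2)·(1)·(-1)] = -40
L_4(5) = (6)·(5)·(4)·(3)/[(4)·(3)·(2)·(1)] = 15
Sum: (-8)·(5) + 3·(-24) + 2·(45) + (-41)·(-40) + (-228)·(15) = -1802

-1802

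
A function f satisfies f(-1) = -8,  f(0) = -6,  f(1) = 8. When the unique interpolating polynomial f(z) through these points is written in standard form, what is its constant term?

-6

Build the Lagrange basis polynomials:
L_0(z) = z(z - 1) / [2] = (1/2)z^2 - (1/2)z
L_1(z) = (z + 1)(z - 1) / [-1] = -z^2 + 1
L_2(z) = (z + 1)z / [2] = (1/2)z^2 + (1/2)z
f(z) = (-8)·L_0 + (-6)·L_1 + 8·L_2
Only the constant term is needed; take it from each L_i and combine:
(-8)·(0) + (-6)·(1) + 8·(0) = -6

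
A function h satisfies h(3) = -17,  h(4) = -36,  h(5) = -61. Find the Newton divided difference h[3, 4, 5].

-3

h[3,4] = (-36 - (-17)) / (4 - 3) = -19
h[4,5] = (-61 - (-36)) / (5 - 4) = -25
h[3,4,5] = (-25 - (-19)) / (5 - 3) = -3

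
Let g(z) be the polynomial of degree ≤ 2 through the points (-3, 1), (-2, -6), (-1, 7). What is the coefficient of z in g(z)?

43

Build the Lagrange basis polynomials:
L_0(z) = (z + 2)(z + 1) / [2] = (1/2)z^2 + (3/2)z + 1
L_1(z) = (z + 3)(z + 1) / [-1] = -z^2 - 4z - 3
L_2(z) = (z + 3)(z + 2) / [2] = (1/2)z^2 + (5/2)z + 3
g(z) = 1·L_0 + (-6)·L_1 + 7·L_2
Only the coefficient of z is needed; take it from each L_i and combine:
1·(3/2) + (-6)·(-4) + 7·(5/2) = 43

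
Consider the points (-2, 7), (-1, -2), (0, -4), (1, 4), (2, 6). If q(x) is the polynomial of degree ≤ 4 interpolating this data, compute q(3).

-33

L_0(3) = (4)·(3)·(2)·(1)/[(-1)·(-2)·(-3)·(-4)] = 1
L_1(3) = (5)·(3)·(2)·(1)/[(1)·(-1)·(-2)·(-3)] = -5
L_2(3) = (5)·(4)·(2)·(1)/[(2)·(1)·(-1)·(-2)] = 10
L_3(3) = (5)·(4)·(3)·(1)/[(3)·(2)·(1)·(-1)] = -10
L_4(3) = (5)·(4)·(3)·(2)/[(4)·(3)·(2)·(1)] = 5
Sum: 7·(1) + (-2)·(-5) + (-4)·(10) + 4·(-10) + 6·(5) = -33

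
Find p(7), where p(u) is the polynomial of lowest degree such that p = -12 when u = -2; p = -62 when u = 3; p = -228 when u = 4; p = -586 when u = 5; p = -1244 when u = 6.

-2334

L_0(7) = (4)·(3)·(2)·(1)/[(-5)·(-6)·(-7)·(-8)] = 1/70
L_1(7) = (9)·(3)·(2)·(1)/[(5)·(-1)·(-2)·(-3)] = -9/5
L_2(7) = (9)·(4)·(2)·(1)/[(6)·(1)·(-1)·(-2)] = 6
L_3(7) = (9)·(4)·(3)·(1)/[(7)·(2)·(1)·(-1)] = -54/7
L_4(7) = (9)·(4)·(3)·(2)/[(8)·(3)·(2)·(1)] = 9/2
Sum: (-12)·(1/70) + (-62)·(-9/5) + (-228)·(6) + (-586)·(-54/7) + (-1244)·(9/2) = -2334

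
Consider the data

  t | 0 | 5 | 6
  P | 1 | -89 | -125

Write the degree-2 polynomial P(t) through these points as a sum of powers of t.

L_0(t) = (t - 5)(t - 6) / [30] = (1/30)t^2 - (11/30)t + 1
L_1(t) = t(t - 6) / [-5] = -(1/5)t^2 + (6/5)t
L_2(t) = t(t - 5) / [6] = (1/6)t^2 - (5/6)t
P(t) = 1·L_0 + (-89)·L_1 + (-125)·L_2
  1·L_0(t) = (1/30)t^2 - (11/30)t + 1
  (-89)·L_1(t) = (89/5)t^2 - (534/5)t
  (-125)·L_2(t) = -(125/6)t^2 + (625/6)t
Adding term by term: -3t^2 - 3t + 1

P(t) = -3t^2 - 3t + 1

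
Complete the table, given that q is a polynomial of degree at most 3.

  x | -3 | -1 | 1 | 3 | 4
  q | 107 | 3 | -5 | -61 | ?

The 4 known values determine q uniquely (degree ≤ 3).
L_0(4) = (5)·(3)·(1)/[(-2)·(-4)·(-6)] = -5/16
L_1(4) = (7)·(3)·(1)/[(2)·(-2)·(-4)] = 21/16
L_2(4) = (7)·(5)·(1)/[(4)·(2)·(-2)] = -35/16
L_3(4) = (7)·(5)·(3)/[(6)·(4)·(2)] = 35/16
Sum: 107·(-5/16) + 3·(21/16) + (-5)·(-35/16) + (-61)·(35/16) = -152

-152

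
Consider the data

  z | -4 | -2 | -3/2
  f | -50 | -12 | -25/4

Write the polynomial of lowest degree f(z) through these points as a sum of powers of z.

Build the Lagrange basis polynomials:
L_0(z) = (z + 2)(z + 3/2) / [5] = (1/5)z^2 + (7/10)z + 3/5
L_1(z) = (z + 4)(z + 3/2) / [-1] = -z^2 - (11/2)z - 6
L_2(z) = (z + 4)(z + 2) / [5/4] = (4/5)z^2 + (24/5)z + 32/5
f(z) = (-50)·L_0 + (-12)·L_1 + (-25/4)·L_2
  (-50)·L_0(z) = -10z^2 - 35z - 30
  (-12)·L_1(z) = 12z^2 + 66z + 72
  (-25/4)·L_2(z) = -5z^2 - 30z - 40
Adding term by term: -3z^2 + z + 2

f(z) = -3z^2 + z + 2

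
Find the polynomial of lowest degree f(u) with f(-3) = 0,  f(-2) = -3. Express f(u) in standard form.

f(u) = -3u - 9

Build the Lagrange basis polynomials:
L_0(u) = (u + 2) / [-1] = -u - 2
L_1(u) = (u + 3) / [1] = u + 3
f(u) = 0·L_0 + (-3)·L_1
  0·L_0(u) = 0
  (-3)·L_1(u) = -3u - 9
Adding term by term: -3u - 9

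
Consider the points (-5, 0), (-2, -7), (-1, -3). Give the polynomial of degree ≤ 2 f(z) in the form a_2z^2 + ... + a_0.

f(z) = (19/12)z^2 + (35/4)z + 25/6

Build the Lagrange basis polynomials:
L_0(z) = (z + 2)(z + 1) / [12] = (1/12)z^2 + (1/4)z + 1/6
L_1(z) = (z + 5)(z + 1) / [-3] = -(1/3)z^2 - 2z - 5/3
L_2(z) = (z + 5)(z + 2) / [4] = (1/4)z^2 + (7/4)z + 5/2
f(z) = 0·L_0 + (-7)·L_1 + (-3)·L_2
  0·L_0(z) = 0
  (-7)·L_1(z) = (7/3)z^2 + 14z + 35/3
  (-3)·L_2(z) = -(3/4)z^2 - (21/4)z - 15/2
Adding term by term: (19/12)z^2 + (35/4)z + 25/6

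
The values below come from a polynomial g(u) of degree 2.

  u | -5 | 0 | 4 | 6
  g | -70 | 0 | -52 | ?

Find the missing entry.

The 3 known values determine g uniquely (degree ≤ 2).
Evaluate each Lagrange basis at u = 6:
L_0(6) = (6)·(2)/[(-5)·(-9)] = 4/15
L_1(6) = (11)·(2)/[(5)·(-4)] = -11/10
L_2(6) = (11)·(6)/[(9)·(4)] = 11/6
Sum: (-70)·(4/15) + 0 + (-52)·(11/6) = -114

-114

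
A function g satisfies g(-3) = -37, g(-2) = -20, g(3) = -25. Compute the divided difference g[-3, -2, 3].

g[-3,-2] = (-20 - (-37)) / (-2 - (-3)) = 17
g[-2,3] = (-25 - (-20)) / (3 - (-2)) = -1
g[-3,-2,3] = (-1 - 17) / (3 - (-3)) = -3

-3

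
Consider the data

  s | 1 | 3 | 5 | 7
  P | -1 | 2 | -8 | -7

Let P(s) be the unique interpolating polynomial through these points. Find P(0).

-119/8

Using Newton's divided-difference form:
P[1,3] = (2 - (-1)) / (3 - 1) = 3/2
P[3,5] = (-8 - 2) / (5 - 3) = -5
P[5,7] = (-7 - (-8)) / (7 - 5) = 1/2
P[1,3,5] = (-5 - 3/2) / (5 - 1) = -13/8
P[3,5,7] = (1/2 - (-5)) / (7 - 3) = 11/8
P[1,3,5,7] = (11/8 - (-13/8)) / (7 - 1) = 1/2
P(0) = -1 + (3/2)·(-1) + (-13/8)·(-1)·(-3) + (1/2)·(-1)·(-3)·(-5) = -119/8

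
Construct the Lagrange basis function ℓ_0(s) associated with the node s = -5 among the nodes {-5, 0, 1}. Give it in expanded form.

ℓ_0(s) = s(s - 1) / [(-5)·(-6)]
       = (s^2 - s) / (30)

ℓ_0(s) = (1/30)s^2 - (1/30)s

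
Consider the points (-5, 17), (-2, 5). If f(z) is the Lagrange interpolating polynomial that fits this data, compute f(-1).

1

Evaluate each Lagrange basis at z = -1:
L_0(-1) = (1)/[(-3)] = -1/3
L_1(-1) = (4)/[(3)] = 4/3
Sum: 17·(-1/3) + 5·(4/3) = 1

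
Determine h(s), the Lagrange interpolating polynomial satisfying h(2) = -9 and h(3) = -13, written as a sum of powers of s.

h(s) = -4s - 1

Build the Lagrange basis polynomials:
L_0(s) = (s - 3) / [-1] = -s + 3
L_1(s) = (s - 2) / [1] = s - 2
h(s) = (-9)·L_0 + (-13)·L_1
  (-9)·L_0(s) = 9s - 27
  (-13)·L_1(s) = -13s + 26
Adding term by term: -4s - 1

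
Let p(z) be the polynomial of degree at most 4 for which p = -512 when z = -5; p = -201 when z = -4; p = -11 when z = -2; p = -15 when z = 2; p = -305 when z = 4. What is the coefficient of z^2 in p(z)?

L_0(z) = (z + 4)(z + 2)(z - 2)(z - 4) / [189] = (1/189)z^4 - (20/189)z^2 + 64/189
L_1(z) = (z + 5)(z + 2)(z - 2)(z - 4) / [-96] = -(1/96)z^4 - (1/96)z^3 + (1/4)z^2 + (1/24)z - 5/6
L_2(z) = (z + 5)(z + 4)(z - 2)(z - 4) / [144] = (1/144)z^4 + (1/48)z^3 - (13/72)z^2 - (1/3)z + 10/9
L_3(z) = (z + 5)(z + 4)(z + 2)(z - 4) / [-336] = -(1/336)z^4 - (1/48)z^3 + (1/56)z^2 + (1/3)z + 10/21
L_4(z) = (z + 5)(z + 4)(z + 2)(z - 2) / [864] = (1/864)z^4 + (1/96)z^3 + (1/54)z^2 - (1/24)z - 5/54
p(z) = (-512)·L_0 + (-201)·L_1 + (-11)·L_2 + (-15)·L_3 + (-305)·L_4
Only the coefficient of z^2 is needed; take it from each L_i and combine:
(-512)·(-20/189) + (-201)·(1/4) + (-11)·(-13/72) + (-15)·(1/56) + (-305)·(1/54) = 0

0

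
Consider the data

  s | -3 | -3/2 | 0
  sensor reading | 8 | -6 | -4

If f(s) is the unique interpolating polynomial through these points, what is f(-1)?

-64/9

Evaluate each Lagrange basis at s = -1:
L_0(-1) = (1/2)·(-1)/[(-3/2)·(-3)] = -1/9
L_1(-1) = (2)·(-1)/[(3/2)·(-3/2)] = 8/9
L_2(-1) = (2)·(1/2)/[(3)·(3/2)] = 2/9
Sum: 8·(-1/9) + (-6)·(8/9) + (-4)·(2/9) = -64/9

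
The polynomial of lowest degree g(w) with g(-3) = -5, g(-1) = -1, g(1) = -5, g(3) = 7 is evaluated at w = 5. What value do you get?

59

Using Newton's divided-difference form:
g[-3,-1] = (-1 - (-5)) / (-1 - (-3)) = 2
g[-1,1] = (-5 - (-1)) / (1 - (-1)) = -2
g[1,3] = (7 - (-5)) / (3 - 1) = 6
g[-3,-1,1] = (-2 - 2) / (1 - (-3)) = -1
g[-1,1,3] = (6 - (-2)) / (3 - (-1)) = 2
g[-3,-1,1,3] = (2 - (-1)) / (3 - (-3)) = 1/2
g(5) = -5 + 2·(8) + (-1)·(8)·(6) + (1/2)·(8)·(6)·(4) = 59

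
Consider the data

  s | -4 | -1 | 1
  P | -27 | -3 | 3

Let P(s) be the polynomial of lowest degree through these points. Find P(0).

1

Evaluate each Lagrange basis at s = 0:
L_0(0) = (1)·(-1)/[(-3)·(-5)] = -1/15
L_1(0) = (4)·(-1)/[(3)·(-2)] = 2/3
L_2(0) = (4)·(1)/[(5)·(2)] = 2/5
Sum: (-27)·(-1/15) + (-3)·(2/3) + 3·(2/5) = 1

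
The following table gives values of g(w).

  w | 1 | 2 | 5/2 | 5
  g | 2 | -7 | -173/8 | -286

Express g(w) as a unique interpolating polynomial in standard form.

Build the Lagrange basis polynomials:
L_0(w) = (w - 2)(w - 5/2)(w - 5) / [-6] = -(1/6)w^3 + (19/12)w^2 - (55/12)w + 25/6
L_1(w) = (w - 1)(w - 5/2)(w - 5) / [3/2] = (2/3)w^3 - (17/3)w^2 + (40/3)w - 25/3
L_2(w) = (w - 1)(w - 2)(w - 5) / [-15/8] = -(8/15)w^3 + (64/15)w^2 - (136/15)w + 16/3
L_3(w) = (w - 1)(w - 2)(w - 5/2) / [30] = (1/30)w^3 - (11/60)w^2 + (19/60)w - 1/6
g(w) = 2·L_0 + (-7)·L_1 + (-173/8)·L_2 + (-286)·L_3
  2·L_0(w) = -(1/3)w^3 + (19/6)w^2 - (55/6)w + 25/3
  (-7)·L_1(w) = -(14/3)w^3 + (119/3)w^2 - (280/3)w + 175/3
  (-173/8)·L_2(w) = (173/15)w^3 - (1384/15)w^2 + (2941/15)w - 346/3
  (-286)·L_3(w) = -(143/15)w^3 + (1573/30)w^2 - (2717/30)w + 143/3
Adding term by term: -3w^3 + 3w^2 + 3w - 1

g(w) = -3w^3 + 3w^2 + 3w - 1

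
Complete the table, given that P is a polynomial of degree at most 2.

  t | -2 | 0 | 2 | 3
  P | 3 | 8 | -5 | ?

The 3 known values determine P uniquely (degree ≤ 2).
L_0(3) = (3)·(1)/[(-2)·(-4)] = 3/8
L_1(3) = (5)·(1)/[(2)·(-2)] = -5/4
L_2(3) = (5)·(3)/[(4)·(2)] = 15/8
Sum: 3·(3/8) + 8·(-5/4) + (-5)·(15/8) = -73/4

-73/4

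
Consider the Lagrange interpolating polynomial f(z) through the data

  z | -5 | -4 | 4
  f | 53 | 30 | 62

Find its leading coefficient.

The leading coefficient equals the top divided difference f[-5,-4,4].
f[-5,-4] = (30 - 53) / (-4 - (-5)) = -23
f[-4,4] = (62 - 30) / (4 - (-4)) = 4
f[-5,-4,4] = (4 - (-23)) / (4 - (-5)) = 3

3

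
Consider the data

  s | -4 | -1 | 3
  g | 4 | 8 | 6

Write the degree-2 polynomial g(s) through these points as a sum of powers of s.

g(s) = -(11/42)s^2 + (1/42)s + 58/7

Build the Lagrange basis polynomials:
L_0(s) = (s + 1)(s - 3) / [21] = (1/21)s^2 - (2/21)s - 1/7
L_1(s) = (s + 4)(s - 3) / [-12] = -(1/12)s^2 - (1/12)s + 1
L_2(s) = (s + 4)(s + 1) / [28] = (1/28)s^2 + (5/28)s + 1/7
g(s) = 4·L_0 + 8·L_1 + 6·L_2
  4·L_0(s) = (4/21)s^2 - (8/21)s - 4/7
  8·L_1(s) = -(2/3)s^2 - (2/3)s + 8
  6·L_2(s) = (3/14)s^2 + (15/14)s + 6/7
Adding term by term: -(11/42)s^2 + (1/42)s + 58/7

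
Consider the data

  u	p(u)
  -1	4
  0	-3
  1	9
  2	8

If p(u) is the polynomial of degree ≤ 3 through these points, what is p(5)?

-393

Evaluate each Lagrange basis at u = 5:
L_0(5) = (5)·(4)·(3)/[(-1)·(-2)·(-3)] = -10
L_1(5) = (6)·(4)·(3)/[(1)·(-1)·(-2)] = 36
L_2(5) = (6)·(5)·(3)/[(2)·(1)·(-1)] = -45
L_3(5) = (6)·(5)·(4)/[(3)·(2)·(1)] = 20
Sum: 4·(-10) + (-3)·(36) + 9·(-45) + 8·(20) = -393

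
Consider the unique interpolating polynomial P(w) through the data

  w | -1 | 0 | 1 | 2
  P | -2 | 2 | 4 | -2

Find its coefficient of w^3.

L_0(w) = w(w - 1)(w - 2) / [-6] = -(1/6)w^3 + (1/2)w^2 - (1/3)w
L_1(w) = (w + 1)(w - 1)(w - 2) / [2] = (1/2)w^3 - w^2 - (1/2)w + 1
L_2(w) = (w + 1)w(w - 2) / [-2] = -(1/2)w^3 + (1/2)w^2 + w
L_3(w) = (w + 1)w(w - 1) / [6] = (1/6)w^3 - (1/6)w
P(w) = (-2)·L_0 + 2·L_1 + 4·L_2 + (-2)·L_3
Only the coefficient of w^3 is needed; take it from each L_i and combine:
(-2)·(-1/6) + 2·(1/2) + 4·(-1/2) + (-2)·(1/6) = -1

-1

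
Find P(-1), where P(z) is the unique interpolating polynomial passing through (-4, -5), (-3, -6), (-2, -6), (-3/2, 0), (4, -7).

3489/308

L_0(-1) = (2)·(1)·(1/2)·(-5)/[(-1)·(-2)·(-5/2)·(-8)] = -1/8
L_1(-1) = (3)·(1)·(1/2)·(-5)/[(1)·(-1)·(-3/2)·(-7)] = 5/7
L_2(-1) = (3)·(2)·(1/2)·(-5)/[(2)·(1)·(-1/2)·(-6)] = -5/2
L_3(-1) = (3)·(2)·(1)·(-5)/[(5/2)·(3/2)·(1/2)·(-11/2)] = 32/11
L_4(-1) = (3)·(2)·(1)·(1/2)/[(8)·(7)·(6)·(11/2)] = 1/616
Sum: (-5)·(-1/8) + (-6)·(5/7) + (-6)·(-5/2) + 0 + (-7)·(1/616) = 3489/308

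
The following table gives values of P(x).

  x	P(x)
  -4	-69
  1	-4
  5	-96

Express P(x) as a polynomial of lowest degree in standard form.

Newton's divided differences:
P[-4,1] = (-4 - (-69)) / (1 - (-4)) = 13
P[1,5] = (-96 - (-4)) / (5 - 1) = -23
P[-4,1,5] = (-23 - 13) / (5 - (-4)) = -4
P(x) = -69 + 13·(x + 4) + (-4)·(x + 4)(x - 1)
Expanding: P(x) = -4x^2 + x - 1

P(x) = -4x^2 + x - 1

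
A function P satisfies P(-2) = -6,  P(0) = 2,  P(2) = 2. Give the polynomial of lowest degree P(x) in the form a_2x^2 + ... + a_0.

Newton's divided differences:
P[-2,0] = (2 - (-6)) / (0 - (-2)) = 4
P[0,2] = (2 - 2) / (2 - 0) = 0
P[-2,0,2] = (0 - 4) / (2 - (-2)) = -1
P(x) = -6 + 4·(x + 2) + (-1)·(x + 2)x
Expanding: P(x) = -x^2 + 2x + 2

P(x) = -x^2 + 2x + 2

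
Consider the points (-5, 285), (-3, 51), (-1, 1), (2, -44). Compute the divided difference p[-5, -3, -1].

23

p[-5,-3] = (51 - 285) / (-3 - (-5)) = -117
p[-3,-1] = (1 - 51) / (-1 - (-3)) = -25
p[-5,-3,-1] = (-25 - (-117)) / (-1 - (-5)) = 23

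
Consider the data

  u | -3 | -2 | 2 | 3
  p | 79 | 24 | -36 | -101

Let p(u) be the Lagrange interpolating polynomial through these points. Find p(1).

-9

Evaluate each Lagrange basis at u = 1:
L_0(1) = (3)·(-1)·(-2)/[(-1)·(-5)·(-6)] = -1/5
L_1(1) = (4)·(-1)·(-2)/[(1)·(-4)·(-5)] = 2/5
L_2(1) = (4)·(3)·(-2)/[(5)·(4)·(-1)] = 6/5
L_3(1) = (4)·(3)·(-1)/[(6)·(5)·(1)] = -2/5
Sum: 79·(-1/5) + 24·(2/5) + (-36)·(6/5) + (-101)·(-2/5) = -9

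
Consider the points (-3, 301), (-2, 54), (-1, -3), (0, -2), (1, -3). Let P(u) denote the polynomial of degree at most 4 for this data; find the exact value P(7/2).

3867/16

Using Newton's divided-difference form:
P[-3,-2] = (54 - 301) / (-2 - (-3)) = -247
P[-2,-1] = (-3 - 54) / (-1 - (-2)) = -57
P[-1,0] = (-2 - (-3)) / (0 - (-1)) = 1
P[0,1] = (-3 - (-2)) / (1 - 0) = -1
P[-3,-2,-1] = (-57 - (-247)) / (-1 - (-3)) = 95
P[-2,-1,0] = (1 - (-57)) / (0 - (-2)) = 29
P[-1,0,1] = (-1 - 1) / (1 - (-1)) = -1
P[-3,-2,-1,0] = (29 - 95) / (0 - (-3)) = -22
P[-2,-1,0,1] = (-1 - 29) / (1 - (-2)) = -10
P[-3,-2,-1,0,1] = (-10 - (-22)) / (1 - (-3)) = 3
P(7/2) = 301 + (-247)·(13/2) + 95·(13/2)·(11/2) + (-22)·(13/2)·(11/2)·(9/2) + 3·(13/2)·(11/2)·(9/2)·(7/2) = 3867/16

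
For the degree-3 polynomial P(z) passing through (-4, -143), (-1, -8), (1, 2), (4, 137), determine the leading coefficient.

2

L_0(z) = (z + 1)(z - 1)(z - 4) / [-120] = -(1/120)z^3 + (1/30)z^2 + (1/120)z - 1/30
L_1(z) = (z + 4)(z - 1)(z - 4) / [30] = (1/30)z^3 - (1/30)z^2 - (8/15)z + 8/15
L_2(z) = (z + 4)(z + 1)(z - 4) / [-30] = -(1/30)z^3 - (1/30)z^2 + (8/15)z + 8/15
L_3(z) = (z + 4)(z + 1)(z - 1) / [120] = (1/120)z^3 + (1/30)z^2 - (1/120)z - 1/30
P(z) = (-143)·L_0 + (-8)·L_1 + 2·L_2 + 137·L_3
Only the coefficient of z^3 is needed; take it from each L_i and combine:
(-143)·(-1/120) + (-8)·(1/30) + 2·(-1/30) + 137·(1/120) = 2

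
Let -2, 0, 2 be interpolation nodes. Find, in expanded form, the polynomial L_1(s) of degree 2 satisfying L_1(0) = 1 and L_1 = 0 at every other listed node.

L_1(s) = -(1/4)s^2 + 1

L_1(s) = (s + 2)(s - 2) / [(2)·(-2)]
       = (s^2 - 4) / (-4)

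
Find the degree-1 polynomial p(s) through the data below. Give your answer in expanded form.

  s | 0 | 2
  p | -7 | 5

p(s) = 6s - 7

Build the Lagrange basis polynomials:
L_0(s) = (s - 2) / [-2] = -(1/2)s + 1
L_1(s) = s / [2] = (1/2)s
p(s) = (-7)·L_0 + 5·L_1
  (-7)·L_0(s) = (7/2)s - 7
  5·L_1(s) = (5/2)s
Adding term by term: 6s - 7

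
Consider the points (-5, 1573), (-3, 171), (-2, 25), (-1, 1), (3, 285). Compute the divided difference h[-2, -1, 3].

h[-2,-1] = (1 - 25) / (-1 - (-2)) = -24
h[-1,3] = (285 - 1) / (3 - (-1)) = 71
h[-2,-1,3] = (71 - (-24)) / (3 - (-2)) = 19

19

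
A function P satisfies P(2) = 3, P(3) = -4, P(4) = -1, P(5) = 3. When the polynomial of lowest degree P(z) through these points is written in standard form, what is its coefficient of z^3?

The leading coefficient equals the top divided difference P[2,3,4,5].
P[2,3] = (-4 - 3) / (3 - 2) = -7
P[3,4] = (-1 - (-4)) / (4 - 3) = 3
P[4,5] = (3 - (-1)) / (5 - 4) = 4
P[2,3,4] = (3 - (-7)) / (4 - 2) = 5
P[3,4,5] = (4 - 3) / (5 - 3) = 1/2
P[2,3,4,5] = (1/2 - 5) / (5 - 2) = -3/2

-3/2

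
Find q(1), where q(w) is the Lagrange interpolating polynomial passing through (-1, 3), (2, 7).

Evaluate each Lagrange basis at w = 1:
L_0(1) = (-1)/[(-3)] = 1/3
L_1(1) = (2)/[(3)] = 2/3
Sum: 3·(1/3) + 7·(2/3) = 17/3

17/3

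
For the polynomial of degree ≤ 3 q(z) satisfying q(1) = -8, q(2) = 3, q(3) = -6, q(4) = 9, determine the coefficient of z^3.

The leading coefficient equals the top divided difference q[1,2,3,4].
q[1,2] = (3 - (-8)) / (2 - 1) = 11
q[2,3] = (-6 - 3) / (3 - 2) = -9
q[3,4] = (9 - (-6)) / (4 - 3) = 15
q[1,2,3] = (-9 - 11) / (3 - 1) = -10
q[2,3,4] = (15 - (-9)) / (4 - 2) = 12
q[1,2,3,4] = (12 - (-10)) / (4 - 1) = 22/3

22/3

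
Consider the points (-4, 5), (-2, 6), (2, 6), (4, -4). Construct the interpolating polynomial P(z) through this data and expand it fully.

Build the Lagrange basis polynomials:
L_0(z) = (z + 2)(z - 2)(z - 4) / [-96] = -(1/96)z^3 + (1/24)z^2 + (1/24)z - 1/6
L_1(z) = (z + 4)(z - 2)(z - 4) / [48] = (1/48)z^3 - (1/24)z^2 - (1/3)z + 2/3
L_2(z) = (z + 4)(z + 2)(z - 4) / [-48] = -(1/48)z^3 - (1/24)z^2 + (1/3)z + 2/3
L_3(z) = (z + 4)(z + 2)(z - 2) / [96] = (1/96)z^3 + (1/24)z^2 - (1/24)z - 1/6
P(z) = 5·L_0 + 6·L_1 + 6·L_2 + (-4)·L_3
  5·L_0(z) = -(5/96)z^3 + (5/24)z^2 + (5/24)z - 5/6
  6·L_1(z) = (1/8)z^3 - (1/4)z^2 - 2z + 4
  6·L_2(z) = -(1/8)z^3 - (1/4)z^2 + 2z + 4
  (-4)·L_3(z) = -(1/24)z^3 - (1/6)z^2 + (1/6)z + 2/3
Adding term by term: -(3/32)z^3 - (11/24)z^2 + (3/8)z + 47/6

P(z) = -(3/32)z^3 - (11/24)z^2 + (3/8)z + 47/6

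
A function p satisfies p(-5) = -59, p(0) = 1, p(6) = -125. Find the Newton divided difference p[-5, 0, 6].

p[-5,0] = (1 - (-59)) / (0 - (-5)) = 12
p[0,6] = (-125 - 1) / (6 - 0) = -21
p[-5,0,6] = (-21 - 12) / (6 - (-5)) = -3

-3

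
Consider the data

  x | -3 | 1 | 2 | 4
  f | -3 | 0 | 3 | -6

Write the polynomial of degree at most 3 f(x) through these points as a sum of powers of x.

f(x) = -(59/140)x^3 + (9/20)x^2 + (23/5)x - 162/35

L_0(x) = (x - 1)(x - 2)(x - 4) / [-140] = -(1/140)x^3 + (1/20)x^2 - (1/10)x + 2/35
L_1(x) = (x + 3)(x - 2)(x - 4) / [12] = (1/12)x^3 - (1/4)x^2 - (5/6)x + 2
L_2(x) = (x + 3)(x - 1)(x - 4) / [-10] = -(1/10)x^3 + (1/5)x^2 + (11/10)x - 6/5
L_3(x) = (x + 3)(x - 1)(x - 2) / [42] = (1/42)x^3 - (1/6)x + 1/7
f(x) = (-3)·L_0 + 0·L_1 + 3·L_2 + (-6)·L_3
  (-3)·L_0(x) = (3/140)x^3 - (3/20)x^2 + (3/10)x - 6/35
  0·L_1(x) = 0
  3·L_2(x) = -(3/10)x^3 + (3/5)x^2 + (33/10)x - 18/5
  (-6)·L_3(x) = -(1/7)x^3 + x - 6/7
Adding term by term: -(59/140)x^3 + (9/20)x^2 + (23/5)x - 162/35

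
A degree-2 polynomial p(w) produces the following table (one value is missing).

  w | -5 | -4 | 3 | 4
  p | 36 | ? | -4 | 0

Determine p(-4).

24

The 3 known values determine p uniquely (degree ≤ 2).
L_0(-4) = (-7)·(-8)/[(-8)·(-9)] = 7/9
L_1(-4) = (1)·(-8)/[(8)·(-1)] = 1
L_2(-4) = (1)·(-7)/[(9)·(1)] = -7/9
Sum: 36·(7/9) + (-4)·(1) + 0 = 24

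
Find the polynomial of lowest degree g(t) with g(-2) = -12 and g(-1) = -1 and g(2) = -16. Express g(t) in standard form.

L_0(t) = (t + 1)(t - 2) / [4] = (1/4)t^2 - (1/4)t - 1/2
L_1(t) = (t + 2)(t - 2) / [-3] = -(1/3)t^2 + 4/3
L_2(t) = (t + 2)(t + 1) / [12] = (1/12)t^2 + (1/4)t + 1/6
g(t) = (-12)·L_0 + (-1)·L_1 + (-16)·L_2
  (-12)·L_0(t) = -3t^2 + 3t + 6
  (-1)·L_1(t) = (1/3)t^2 - 4/3
  (-16)·L_2(t) = -(4/3)t^2 - 4t - 8/3
Adding term by term: -4t^2 - t + 2

g(t) = -4t^2 - t + 2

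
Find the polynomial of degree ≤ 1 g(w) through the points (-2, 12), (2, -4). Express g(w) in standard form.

g(w) = -4w + 4

Build the Lagrange basis polynomials:
L_0(w) = (w - 2) / [-4] = -(1/4)w + 1/2
L_1(w) = (w + 2) / [4] = (1/4)w + 1/2
g(w) = 12·L_0 + (-4)·L_1
  12·L_0(w) = -3w + 6
  (-4)·L_1(w) = -w - 2
Adding term by term: -4w + 4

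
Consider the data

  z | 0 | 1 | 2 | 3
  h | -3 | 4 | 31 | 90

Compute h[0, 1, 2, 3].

h[0,1] = (4 - (-3)) / (1 - 0) = 7
h[1,2] = (31 - 4) / (2 - 1) = 27
h[2,3] = (90 - 31) / (3 - 2) = 59
h[0,1,2] = (27 - 7) / (2 - 0) = 10
h[1,2,3] = (59 - 27) / (3 - 1) = 16
h[0,1,2,3] = (16 - 10) / (3 - 0) = 2

2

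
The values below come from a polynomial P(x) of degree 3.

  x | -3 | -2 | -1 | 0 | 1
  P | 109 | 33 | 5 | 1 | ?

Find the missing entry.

-3

The 4 known values determine P uniquely (degree ≤ 3).
Evaluate each Lagrange basis at x = 1:
L_0(1) = (3)·(2)·(1)/[(-1)·(-2)·(-3)] = -1
L_1(1) = (4)·(2)·(1)/[(1)·(-1)·(-2)] = 4
L_2(1) = (4)·(3)·(1)/[(2)·(1)·(-1)] = -6
L_3(1) = (4)·(3)·(2)/[(3)·(2)·(1)] = 4
Sum: 109·(-1) + 33·(4) + 5·(-6) + 1·(4) = -3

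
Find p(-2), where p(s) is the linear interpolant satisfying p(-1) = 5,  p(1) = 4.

L_0(-2) = (-3)/[(-2)] = 3/2
L_1(-2) = (-1)/[(2)] = -1/2
Sum: 5·(3/2) + 4·(-1/2) = 11/2

11/2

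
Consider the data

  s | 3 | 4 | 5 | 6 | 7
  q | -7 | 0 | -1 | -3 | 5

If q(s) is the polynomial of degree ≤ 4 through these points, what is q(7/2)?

-71/32

Using Newton's divided-difference form:
q[3,4] = (0 - (-7)) / (4 - 3) = 7
q[4,5] = (-1 - 0) / (5 - 4) = -1
q[5,6] = (-3 - (-1)) / (6 - 5) = -2
q[6,7] = (5 - (-3)) / (7 - 6) = 8
q[3,4,5] = (-1 - 7) / (5 - 3) = -4
q[4,5,6] = (-2 - (-1)) / (6 - 4) = -1/2
q[5,6,7] = (8 - (-2)) / (7 - 5) = 5
q[3,4,5,6] = (-1/2 - (-4)) / (6 - 3) = 7/6
q[4,5,6,7] = (5 - (-1/2)) / (7 - 4) = 11/6
q[3,4,5,6,7] = (11/6 - 7/6) / (7 - 3) = 1/6
q(7/2) = -7 + 7·(1/2) + (-4)·(1/2)·(-1/2) + (7/6)·(1/2)·(-1/2)·(-3/2) + (1/6)·(1/2)·(-1/2)·(-3/2)·(-5/2) = -71/32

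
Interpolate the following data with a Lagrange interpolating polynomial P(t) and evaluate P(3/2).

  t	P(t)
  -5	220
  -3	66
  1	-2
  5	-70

L_0(3/2) = (9/2)·(1/2)·(-7/2)/[(-2)·(-6)·(-10)] = 21/320
L_1(3/2) = (13/2)·(1/2)·(-7/2)/[(2)·(-4)·(-8)] = -91/512
L_2(3/2) = (13/2)·(9/2)·(-7/2)/[(6)·(4)·(-4)] = 273/256
L_3(3/2) = (13/2)·(9/2)·(1/2)/[(10)·(8)·(4)] = 117/2560
Sum: 220·(21/320) + 66·(-91/512) + (-2)·(273/256) + (-70)·(117/2560) = -21/8

-21/8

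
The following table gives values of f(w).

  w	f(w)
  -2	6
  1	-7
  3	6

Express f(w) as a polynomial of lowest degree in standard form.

f(w) = (13/6)w^2 - (13/6)w - 7

Build the Lagrange basis polynomials:
L_0(w) = (w - 1)(w - 3) / [15] = (1/15)w^2 - (4/15)w + 1/5
L_1(w) = (w + 2)(w - 3) / [-6] = -(1/6)w^2 + (1/6)w + 1
L_2(w) = (w + 2)(w - 1) / [10] = (1/10)w^2 + (1/10)w - 1/5
f(w) = 6·L_0 + (-7)·L_1 + 6·L_2
  6·L_0(w) = (2/5)w^2 - (8/5)w + 6/5
  (-7)·L_1(w) = (7/6)w^2 - (7/6)w - 7
  6·L_2(w) = (3/5)w^2 + (3/5)w - 6/5
Adding term by term: (13/6)w^2 - (13/6)w - 7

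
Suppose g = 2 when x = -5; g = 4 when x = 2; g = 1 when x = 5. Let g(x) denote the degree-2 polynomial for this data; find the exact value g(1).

Using Newton's divided-difference form:
g[-5,2] = (4 - 2) / (2 - (-5)) = 2/7
g[2,5] = (1 - 4) / (5 - 2) = -1
g[-5,2,5] = (-1 - 2/7) / (5 - (-5)) = -9/70
g(1) = 2 + (2/7)·(6) + (-9/70)·(6)·(-1) = 157/35

157/35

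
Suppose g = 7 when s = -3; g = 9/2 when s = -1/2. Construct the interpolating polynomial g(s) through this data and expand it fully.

L_0(s) = (s + 1/2) / [-5/2] = -(2/5)s - 1/5
L_1(s) = (s + 3) / [5/2] = (2/5)s + 6/5
g(s) = 7·L_0 + (9/2)·L_1
  7·L_0(s) = -(14/5)s - 7/5
  (9/2)·L_1(s) = (9/5)s + 27/5
Adding term by term: -s + 4

g(s) = -s + 4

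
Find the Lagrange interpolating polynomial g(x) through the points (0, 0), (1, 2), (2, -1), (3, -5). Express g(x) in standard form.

L_0(x) = (x - 1)(x - 2)(x - 3) / [-6] = -(1/6)x^3 + x^2 - (11/6)x + 1
L_1(x) = x(x - 2)(x - 3) / [2] = (1/2)x^3 - (5/2)x^2 + 3x
L_2(x) = x(x - 1)(x - 3) / [-2] = -(1/2)x^3 + 2x^2 - (3/2)x
L_3(x) = x(x - 1)(x - 2) / [6] = (1/6)x^3 - (1/2)x^2 + (1/3)x
g(x) = 0·L_0 + 2·L_1 + (-1)·L_2 + (-5)·L_3
  0·L_0(x) = 0
  2·L_1(x) = x^3 - 5x^2 + 6x
  (-1)·L_2(x) = (1/2)x^3 - 2x^2 + (3/2)x
  (-5)·L_3(x) = -(5/6)x^3 + (5/2)x^2 - (5/3)x
Adding term by term: (2/3)x^3 - (9/2)x^2 + (35/6)x

g(x) = (2/3)x^3 - (9/2)x^2 + (35/6)x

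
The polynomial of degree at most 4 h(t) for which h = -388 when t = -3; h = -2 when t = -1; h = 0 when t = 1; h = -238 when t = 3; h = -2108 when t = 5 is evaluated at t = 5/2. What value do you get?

-849/8

L_0(5/2) = (7/2)·(3/2)·(-1/2)·(-5/2)/[(-2)·(-4)·(-6)·(-8)] = 35/2048
L_1(5/2) = (11/2)·(3/2)·(-1/2)·(-5/2)/[(2)·(-2)·(-4)·(-6)] = -55/512
L_2(5/2) = (11/2)·(7/2)·(-1/2)·(-5/2)/[(4)·(2)·(-2)·(-4)] = 385/1024
L_3(5/2) = (11/2)·(7/2)·(3/2)·(-5/2)/[(6)·(4)·(2)·(-2)] = 385/512
L_4(5/2) = (11/2)·(7/2)·(3/2)·(-1/2)/[(8)·(6)·(4)·(2)] = -77/2048
Sum: (-388)·(35/2048) + (-2)·(-55/512) + 0 + (-238)·(385/512) + (-2108)·(-77/2048) = -849/8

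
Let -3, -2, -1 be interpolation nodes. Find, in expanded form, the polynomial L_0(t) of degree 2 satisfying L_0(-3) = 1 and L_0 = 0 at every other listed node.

L_0(t) = (t + 2)(t + 1) / [(-1)·(-2)]
       = (t^2 + 3t + 2) / (2)

L_0(t) = (1/2)t^2 + (3/2)t + 1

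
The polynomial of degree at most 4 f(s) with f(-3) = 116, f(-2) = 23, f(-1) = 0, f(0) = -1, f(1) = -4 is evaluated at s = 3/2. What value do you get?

Using Newton's divided-difference form:
f[-3,-2] = (23 - 116) / (-2 - (-3)) = -93
f[-2,-1] = (0 - 23) / (-1 - (-2)) = -23
f[-1,0] = (-1 - 0) / (0 - (-1)) = -1
f[0,1] = (-4 - (-1)) / (1 - 0) = -3
f[-3,-2,-1] = (-23 - (-93)) / (-1 - (-3)) = 35
f[-2,-1,0] = (-1 - (-23)) / (0 - (-2)) = 11
f[-1,0,1] = (-3 - (-1)) / (1 - (-1)) = -1
f[-3,-2,-1,0] = (11 - 35) / (0 - (-3)) = -8
f[-2,-1,0,1] = (-1 - 11) / (1 - (-2)) = -4
f[-3,-2,-1,0,1] = (-4 - (-8)) / (1 - (-3)) = 1
f(3/2) = 116 + (-93)·(9/2) + 35·(9/2)·(7/2) + (-8)·(9/2)·(7/2)·(5/2) + 1·(9/2)·(7/2)·(5/2)·(3/2) = -115/16

-115/16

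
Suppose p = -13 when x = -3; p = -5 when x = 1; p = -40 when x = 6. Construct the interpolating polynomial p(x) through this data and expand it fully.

L_0(x) = (x - 1)(x - 6) / [36] = (1/36)x^2 - (7/36)x + 1/6
L_1(x) = (x + 3)(x - 6) / [-20] = -(1/20)x^2 + (3/20)x + 9/10
L_2(x) = (x + 3)(x - 1) / [45] = (1/45)x^2 + (2/45)x - 1/15
p(x) = (-13)·L_0 + (-5)·L_1 + (-40)·L_2
  (-13)·L_0(x) = -(13/36)x^2 + (91/36)x - 13/6
  (-5)·L_1(x) = (1/4)x^2 - (3/4)x - 9/2
  (-40)·L_2(x) = -(8/9)x^2 - (16/9)x + 8/3
Adding term by term: -x^2 - 4

p(x) = -x^2 - 4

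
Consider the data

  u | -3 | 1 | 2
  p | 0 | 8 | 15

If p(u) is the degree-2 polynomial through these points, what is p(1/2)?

21/4

Using Newton's divided-difference form:
p[-3,1] = (8 - 0) / (1 - (-3)) = 2
p[1,2] = (15 - 8) / (2 - 1) = 7
p[-3,1,2] = (7 - 2) / (2 - (-3)) = 1
p(1/2) = 0 + 2·(7/2) + 1·(7/2)·(-1/2) = 21/4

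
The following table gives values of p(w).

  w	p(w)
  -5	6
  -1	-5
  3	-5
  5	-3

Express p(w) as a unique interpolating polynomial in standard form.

p(w) = -(17/960)w^3 + (93/320)w^2 - (439/960)w - 369/64

Newton's divided differences:
p[-5,-1] = (-5 - 6) / (-1 - (-5)) = -11/4
p[-1,3] = (-5 - (-5)) / (3 - (-1)) = 0
p[3,5] = (-3 - (-5)) / (5 - 3) = 1
p[-5,-1,3] = (0 - (-11/4)) / (3 - (-5)) = 11/32
p[-1,3,5] = (1 - 0) / (5 - (-1)) = 1/6
p[-5,-1,3,5] = (1/6 - 11/32) / (5 - (-5)) = -17/960
p(w) = 6 + (-11/4)·(w + 5) + (11/32)·(w + 5)(w + 1) + (-17/960)·(w + 5)(w + 1)(w - 3)
Expanding: p(w) = -(17/960)w^3 + (93/320)w^2 - (439/960)w - 369/64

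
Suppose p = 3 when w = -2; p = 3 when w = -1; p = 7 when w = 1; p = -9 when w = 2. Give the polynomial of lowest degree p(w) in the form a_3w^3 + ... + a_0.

Newton's divided differences:
p[-2,-1] = (3 - 3) / (-1 - (-2)) = 0
p[-1,1] = (7 - 3) / (1 - (-1)) = 2
p[1,2] = (-9 - 7) / (2 - 1) = -16
p[-2,-1,1] = (2 - 0) / (1 - (-2)) = 2/3
p[-1,1,2] = (-16 - 2) / (2 - (-1)) = -6
p[-2,-1,1,2] = (-6 - 2/3) / (2 - (-2)) = -5/3
p(w) = 3 + (2/3)·(w + 2)(w + 1) + (-5/3)·(w + 2)(w + 1)(w - 1)
Expanding: p(w) = -(5/3)w^3 - (8/3)w^2 + (11/3)w + 23/3

p(w) = -(5/3)w^3 - (8/3)w^2 + (11/3)w + 23/3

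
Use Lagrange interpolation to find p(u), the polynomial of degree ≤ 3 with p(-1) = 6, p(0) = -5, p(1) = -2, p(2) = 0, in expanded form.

Build the Lagrange basis polynomials:
L_0(u) = u(u - 1)(u - 2) / [-6] = -(1/6)u^3 + (1/2)u^2 - (1/3)u
L_1(u) = (u + 1)(u - 1)(u - 2) / [2] = (1/2)u^3 - u^2 - (1/2)u + 1
L_2(u) = (u + 1)u(u - 2) / [-2] = -(1/2)u^3 + (1/2)u^2 + u
L_3(u) = (u + 1)u(u - 1) / [6] = (1/6)u^3 - (1/6)u
p(u) = 6·L_0 + (-5)·L_1 + (-2)·L_2 + 0·L_3
  6·L_0(u) = -u^3 + 3u^2 - 2u
  (-5)·L_1(u) = -(5/2)u^3 + 5u^2 + (5/2)u - 5
  (-2)·L_2(u) = u^3 - u^2 - 2u
  0·L_3(u) = 0
Adding term by term: -(5/2)u^3 + 7u^2 - (3/2)u - 5

p(u) = -(5/2)u^3 + 7u^2 - (3/2)u - 5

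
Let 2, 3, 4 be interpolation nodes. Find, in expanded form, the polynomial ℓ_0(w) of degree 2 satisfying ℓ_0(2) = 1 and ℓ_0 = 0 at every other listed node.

ℓ_0(w) = (1/2)w^2 - (7/2)w + 6

ℓ_0(w) = (w - 3)(w - 4) / [(-1)·(-2)]
       = (w^2 - 7w + 12) / (2)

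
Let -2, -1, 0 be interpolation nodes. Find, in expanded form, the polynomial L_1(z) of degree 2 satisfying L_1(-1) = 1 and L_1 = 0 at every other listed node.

L_1(z) = -z^2 - 2z

L_1(z) = (z + 2)z / [(1)·(-1)]
       = (z^2 + 2z) / (-1)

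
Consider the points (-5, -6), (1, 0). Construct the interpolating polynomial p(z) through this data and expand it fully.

Build the Lagrange basis polynomials:
L_0(z) = (z - 1) / [-6] = -(1/6)z + 1/6
L_1(z) = (z + 5) / [6] = (1/6)z + 5/6
p(z) = (-6)·L_0 + 0·L_1
  (-6)·L_0(z) = z - 1
  0·L_1(z) = 0
Adding term by term: z - 1

p(z) = z - 1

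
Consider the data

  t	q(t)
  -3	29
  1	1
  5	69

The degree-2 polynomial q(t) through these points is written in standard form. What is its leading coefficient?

The leading coefficient equals the top divided difference q[-3,1,5].
q[-3,1] = (1 - 29) / (1 - (-3)) = -7
q[1,5] = (69 - 1) / (5 - 1) = 17
q[-3,1,5] = (17 - (-7)) / (5 - (-3)) = 3

3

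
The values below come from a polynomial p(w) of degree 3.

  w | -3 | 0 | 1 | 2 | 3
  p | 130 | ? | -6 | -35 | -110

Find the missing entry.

The 4 known values determine p uniquely (degree ≤ 3).
L_0(0) = (-1)·(-2)·(-3)/[(-4)·(-5)·(-6)] = 1/20
L_1(0) = (3)·(-2)·(-3)/[(4)·(-1)·(-2)] = 9/4
L_2(0) = (3)·(-1)·(-3)/[(5)·(1)·(-1)] = -9/5
L_3(0) = (3)·(-1)·(-2)/[(6)·(2)·(1)] = 1/2
Sum: 130·(1/20) + (-6)·(9/4) + (-35)·(-9/5) + (-110)·(1/2) = 1

1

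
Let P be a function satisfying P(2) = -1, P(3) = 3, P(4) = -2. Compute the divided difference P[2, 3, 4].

P[2,3] = (3 - (-1)) / (3 - 2) = 4
P[3,4] = (-2 - 3) / (4 - 3) = -5
P[2,3,4] = (-5 - 4) / (4 - 2) = -9/2

-9/2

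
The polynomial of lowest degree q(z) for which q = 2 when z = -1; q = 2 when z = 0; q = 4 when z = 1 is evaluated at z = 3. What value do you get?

Evaluate each Lagrange basis at z = 3:
L_0(3) = (3)·(2)/[(-1)·(-2)] = 3
L_1(3) = (4)·(2)/[(1)·(-1)] = -8
L_2(3) = (4)·(3)/[(2)·(1)] = 6
Sum: 2·(3) + 2·(-8) + 4·(6) = 14

14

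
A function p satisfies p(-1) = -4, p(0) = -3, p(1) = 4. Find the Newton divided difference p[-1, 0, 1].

p[-1,0] = (-3 - (-4)) / (0 - (-1)) = 1
p[0,1] = (4 - (-3)) / (1 - 0) = 7
p[-1,0,1] = (7 - 1) / (1 - (-1)) = 3

3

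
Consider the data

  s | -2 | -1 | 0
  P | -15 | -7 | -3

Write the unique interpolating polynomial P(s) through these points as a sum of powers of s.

Newton's divided differences:
P[-2,-1] = (-7 - (-15)) / (-1 - (-2)) = 8
P[-1,0] = (-3 - (-7)) / (0 - (-1)) = 4
P[-2,-1,0] = (4 - 8) / (0 - (-2)) = -2
P(s) = -15 + 8·(s + 2) + (-2)·(s + 2)(s + 1)
Expanding: P(s) = -2s^2 + 2s - 3

P(s) = -2s^2 + 2s - 3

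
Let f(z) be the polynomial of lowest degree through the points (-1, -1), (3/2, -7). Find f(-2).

7/5

L_0(-2) = (-7/2)/[(-5/2)] = 7/5
L_1(-2) = (-1)/[(5/2)] = -2/5
Sum: (-1)·(7/5) + (-7)·(-2/5) = 7/5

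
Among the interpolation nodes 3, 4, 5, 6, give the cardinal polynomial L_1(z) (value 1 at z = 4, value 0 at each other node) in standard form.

L_1(z) = (z - 3)(z - 5)(z - 6) / [(1)·(-1)·(-2)]
       = (z^3 - 14z^2 + 63z - 90) / (2)

L_1(z) = (1/2)z^3 - 7z^2 + (63/2)z - 45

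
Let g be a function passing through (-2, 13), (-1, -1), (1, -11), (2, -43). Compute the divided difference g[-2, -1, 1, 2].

-3

g[-2,-1] = (-1 - 13) / (-1 - (-2)) = -14
g[-1,1] = (-11 - (-1)) / (1 - (-1)) = -5
g[1,2] = (-43 - (-11)) / (2 - 1) = -32
g[-2,-1,1] = (-5 - (-14)) / (1 - (-2)) = 3
g[-1,1,2] = (-32 - (-5)) / (2 - (-1)) = -9
g[-2,-1,1,2] = (-9 - 3) / (2 - (-2)) = -3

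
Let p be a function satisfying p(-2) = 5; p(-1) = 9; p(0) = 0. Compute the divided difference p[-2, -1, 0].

-13/2

p[-2,-1] = (9 - 5) / (-1 - (-2)) = 4
p[-1,0] = (0 - 9) / (0 - (-1)) = -9
p[-2,-1,0] = (-9 - 4) / (0 - (-2)) = -13/2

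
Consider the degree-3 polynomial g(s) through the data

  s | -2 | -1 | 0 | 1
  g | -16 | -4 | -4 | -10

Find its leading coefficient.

1

L_0(s) = (s + 1)s(s - 1) / [-6] = -(1/6)s^3 + (1/6)s
L_1(s) = (s + 2)s(s - 1) / [2] = (1/2)s^3 + (1/2)s^2 - s
L_2(s) = (s + 2)(s + 1)(s - 1) / [-2] = -(1/2)s^3 - s^2 + (1/2)s + 1
L_3(s) = (s + 2)(s + 1)s / [6] = (1/6)s^3 + (1/2)s^2 + (1/3)s
g(s) = (-16)·L_0 + (-4)·L_1 + (-4)·L_2 + (-10)·L_3
Only the coefficient of s^3 is needed; take it from each L_i and combine:
(-16)·(-1/6) + (-4)·(1/2) + (-4)·(-1/2) + (-10)·(1/6) = 1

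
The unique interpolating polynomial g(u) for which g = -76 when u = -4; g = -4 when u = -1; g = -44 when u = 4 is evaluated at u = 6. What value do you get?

-116

Using Newton's divided-difference form:
g[-4,-1] = (-4 - (-76)) / (-1 - (-4)) = 24
g[-1,4] = (-44 - (-4)) / (4 - (-1)) = -8
g[-4,-1,4] = (-8 - 24) / (4 - (-4)) = -4
g(6) = -76 + 24·(10) + (-4)·(10)·(7) = -116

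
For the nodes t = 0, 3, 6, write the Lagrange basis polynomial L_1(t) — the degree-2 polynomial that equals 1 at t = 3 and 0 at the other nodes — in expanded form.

L_1(t) = t(t - 6) / [(3)·(-3)]
       = (t^2 - 6t) / (-9)

L_1(t) = -(1/9)t^2 + (2/3)t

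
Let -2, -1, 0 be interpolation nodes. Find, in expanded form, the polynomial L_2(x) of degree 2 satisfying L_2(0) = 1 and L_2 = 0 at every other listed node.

L_2(x) = (1/2)x^2 + (3/2)x + 1

L_2(x) = (x + 2)(x + 1) / [(2)·(1)]
       = (x^2 + 3x + 2) / (2)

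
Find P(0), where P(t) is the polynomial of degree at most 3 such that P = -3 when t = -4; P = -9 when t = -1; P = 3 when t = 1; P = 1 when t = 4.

Using Newton's divided-difference form:
P[-4,-1] = (-9 - (-3)) / (-1 - (-4)) = -2
P[-1,1] = (3 - (-9)) / (1 - (-1)) = 6
P[1,4] = (1 - 3) / (4 - 1) = -2/3
P[-4,-1,1] = (6 - (-2)) / (1 - (-4)) = 8/5
P[-1,1,4] = (-2/3 - 6) / (4 - (-1)) = -4/3
P[-4,-1,1,4] = (-4/3 - 8/5) / (4 - (-4)) = -11/30
P(0) = -3 + (-2)·(4) + (8/5)·(4)·(1) + (-11/30)·(4)·(1)·(-1) = -47/15

-47/15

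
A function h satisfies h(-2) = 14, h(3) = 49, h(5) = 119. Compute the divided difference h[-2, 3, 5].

4

h[-2,3] = (49 - 14) / (3 - (-2)) = 7
h[3,5] = (119 - 49) / (5 - 3) = 35
h[-2,3,5] = (35 - 7) / (5 - (-2)) = 4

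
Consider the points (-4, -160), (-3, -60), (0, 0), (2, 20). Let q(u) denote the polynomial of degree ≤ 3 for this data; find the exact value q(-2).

Evaluate each Lagrange basis at u = -2:
L_0(-2) = (1)·(-2)·(-4)/[(-1)·(-4)·(-6)] = -1/3
L_1(-2) = (2)·(-2)·(-4)/[(1)·(-3)·(-5)] = 16/15
L_2(-2) = (2)·(1)·(-4)/[(4)·(3)·(-2)] = 1/3
L_3(-2) = (2)·(1)·(-2)/[(6)·(5)·(2)] = -1/15
Sum: (-160)·(-1/3) + (-60)·(16/15) + 0 + 20·(-1/15) = -12

-12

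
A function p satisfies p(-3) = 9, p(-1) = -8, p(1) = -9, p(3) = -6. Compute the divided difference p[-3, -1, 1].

p[-3,-1] = (-8 - 9) / (-1 - (-3)) = -17/2
p[-1,1] = (-9 - (-8)) / (1 - (-1)) = -1/2
p[-3,-1,1] = (-1/2 - (-17/2)) / (1 - (-3)) = 2

2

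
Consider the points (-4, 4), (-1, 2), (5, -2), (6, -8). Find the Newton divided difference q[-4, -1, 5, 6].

-8/105

q[-4,-1] = (2 - 4) / (-1 - (-4)) = -2/3
q[-1,5] = (-2 - 2) / (5 - (-1)) = -2/3
q[5,6] = (-8 - (-2)) / (6 - 5) = -6
q[-4,-1,5] = (-2/3 - (-2/3)) / (5 - (-4)) = 0
q[-1,5,6] = (-6 - (-2/3)) / (6 - (-1)) = -16/21
q[-4,-1,5,6] = (-16/21 - 0) / (6 - (-4)) = -8/105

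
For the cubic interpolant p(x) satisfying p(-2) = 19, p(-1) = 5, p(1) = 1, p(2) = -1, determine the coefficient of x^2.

Build the Lagrange basis polynomials:
L_0(x) = (x + 1)(x - 1)(x - 2) / [-12] = -(1/12)x^3 + (1/6)x^2 + (1/12)x - 1/6
L_1(x) = (x + 2)(x - 1)(x - 2) / [6] = (1/6)x^3 - (1/6)x^2 - (2/3)x + 2/3
L_2(x) = (x + 2)(x + 1)(x - 2) / [-6] = -(1/6)x^3 - (1/6)x^2 + (2/3)x + 2/3
L_3(x) = (x + 2)(x + 1)(x - 1) / [12] = (1/12)x^3 + (1/6)x^2 - (1/12)x - 1/6
p(x) = 19·L_0 + 5·L_1 + 1·L_2 + (-1)·L_3
Only the coefficient of x^2 is needed; take it from each L_i and combine:
19·(1/6) + 5·(-1/6) + 1·(-1/6) + (-1)·(1/6) = 2

2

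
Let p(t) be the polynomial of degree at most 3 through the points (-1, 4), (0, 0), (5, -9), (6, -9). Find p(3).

-258/35

L_0(3) = (3)·(-2)·(-3)/[(-1)·(-6)·(-7)] = -3/7
L_1(3) = (4)·(-2)·(-3)/[(1)·(-5)·(-6)] = 4/5
L_2(3) = (4)·(3)·(-3)/[(6)·(5)·(-1)] = 6/5
L_3(3) = (4)·(3)·(-2)/[(7)·(6)·(1)] = -4/7
Sum: 4·(-3/7) + 0 + (-9)·(6/5) + (-9)·(-4/7) = -258/35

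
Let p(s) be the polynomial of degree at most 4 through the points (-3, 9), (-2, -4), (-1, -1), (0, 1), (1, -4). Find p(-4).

66

Evaluate each Lagrange basis at s = -4:
L_0(-4) = (-2)·(-3)·(-4)·(-5)/[(-1)·(-2)·(-3)·(-4)] = 5
L_1(-4) = (-1)·(-3)·(-4)·(-5)/[(1)·(-1)·(-2)·(-3)] = -10
L_2(-4) = (-1)·(-2)·(-4)·(-5)/[(2)·(1)·(-1)·(-2)] = 10
L_3(-4) = (-1)·(-2)·(-3)·(-5)/[(3)·(2)·(1)·(-1)] = -5
L_4(-4) = (-1)·(-2)·(-3)·(-4)/[(4)·(3)·(2)·(1)] = 1
Sum: 9·(5) + (-4)·(-10) + (-1)·(10) + 1·(-5) + (-4)·(1) = 66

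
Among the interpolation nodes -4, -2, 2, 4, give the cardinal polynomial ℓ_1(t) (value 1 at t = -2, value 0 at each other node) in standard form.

ℓ_1(t) = (t + 4)(t - 2)(t - 4) / [(2)·(-4)·(-6)]
       = (t^3 - 2t^2 - 16t + 32) / (48)

ℓ_1(t) = (1/48)t^3 - (1/24)t^2 - (1/3)t + 2/3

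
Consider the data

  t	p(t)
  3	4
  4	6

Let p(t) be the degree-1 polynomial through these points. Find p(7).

12

Evaluate each Lagrange basis at t = 7:
L_0(7) = (3)/[(-1)] = -3
L_1(7) = (4)/[(1)] = 4
Sum: 4·(-3) + 6·(4) = 12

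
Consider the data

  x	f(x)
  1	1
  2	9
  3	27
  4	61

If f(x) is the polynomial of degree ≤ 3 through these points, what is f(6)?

201

L_0(6) = (4)·(3)·(2)/[(-1)·(-2)·(-3)] = -4
L_1(6) = (5)·(3)·(2)/[(1)·(-1)·(-2)] = 15
L_2(6) = (5)·(4)·(2)/[(2)·(1)·(-1)] = -20
L_3(6) = (5)·(4)·(3)/[(3)·(2)·(1)] = 10
Sum: 1·(-4) + 9·(15) + 27·(-20) + 61·(10) = 201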